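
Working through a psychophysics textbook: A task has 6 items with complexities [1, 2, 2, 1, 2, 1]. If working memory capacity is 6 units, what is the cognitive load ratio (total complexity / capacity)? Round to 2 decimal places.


Total complexity = 1 + 2 + 2 + 1 + 2 + 1 = 9
Load = total / capacity = 9 / 6
= 1.50


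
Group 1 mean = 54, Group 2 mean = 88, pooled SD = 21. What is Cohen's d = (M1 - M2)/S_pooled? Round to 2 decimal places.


Cohen's d = (M1 - M2) / S_pooled
= (54 - 88) / 21
= -34 / 21
= -1.62


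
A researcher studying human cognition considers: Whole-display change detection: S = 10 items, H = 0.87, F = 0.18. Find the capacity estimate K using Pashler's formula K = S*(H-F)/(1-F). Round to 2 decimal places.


K = S * (H - F) / (1 - F)
H - F = 0.69
1 - F = 0.82
K = 10 * 0.69 / 0.82
= 8.41


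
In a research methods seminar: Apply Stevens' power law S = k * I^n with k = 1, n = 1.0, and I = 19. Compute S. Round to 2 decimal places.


S = 1 * 19^1.0
19^1.0 = 19.0
S = 1 * 19.0
= 19.00


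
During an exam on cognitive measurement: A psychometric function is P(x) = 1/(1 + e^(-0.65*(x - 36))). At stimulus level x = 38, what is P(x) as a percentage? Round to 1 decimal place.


P(x) = 1/(1 + e^(-0.65*(38 - 36)))
Exponent = -0.65 * 2 = -1.3
e^(-1.3) = 0.272532
P = 1/(1 + 0.272532) = 0.785835
Percentage = 78.6


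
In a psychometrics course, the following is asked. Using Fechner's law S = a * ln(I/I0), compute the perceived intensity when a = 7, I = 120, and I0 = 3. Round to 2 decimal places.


S = 7 * ln(120/3)
I/I0 = 40.0
ln(40.0) = 3.6889
S = 7 * 3.6889
= 25.82


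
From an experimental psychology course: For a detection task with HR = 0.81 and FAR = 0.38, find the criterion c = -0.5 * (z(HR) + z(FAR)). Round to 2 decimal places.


c = -0.5 * (z(HR) + z(FAR))
z(0.81) = 0.8779
z(0.38) = -0.3055
c = -0.5 * (0.8779 + -0.3055)
= -0.5 * 0.5724
= -0.29


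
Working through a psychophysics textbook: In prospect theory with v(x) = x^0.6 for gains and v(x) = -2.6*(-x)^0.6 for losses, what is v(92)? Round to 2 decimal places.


Since x = 92 >= 0, use v(x) = x^0.6
92^0.6 = 15.0755
v(92) = 15.08


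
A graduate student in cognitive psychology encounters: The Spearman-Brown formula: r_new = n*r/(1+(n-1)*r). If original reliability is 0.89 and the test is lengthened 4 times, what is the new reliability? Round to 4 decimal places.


r_new = n*r / (1 + (n-1)*r)
Numerator = 4 * 0.89 = 3.56
Denominator = 1 + 3 * 0.89 = 3.67
r_new = 3.56 / 3.67
= 0.9700


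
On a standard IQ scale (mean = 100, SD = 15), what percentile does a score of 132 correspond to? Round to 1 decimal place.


z = (IQ - mean) / SD
z = (132 - 100) / 15 = 2.1333
Percentile = Phi(2.1333) * 100
Phi(2.1333) = 0.98355
= 98.4


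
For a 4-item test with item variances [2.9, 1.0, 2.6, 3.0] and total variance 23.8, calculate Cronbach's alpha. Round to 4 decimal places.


alpha = (k/(k-1)) * (1 - sum(s_i^2)/s_total^2)
sum(item variances) = 9.5
k/(k-1) = 4/3 = 1.333333
1 - 9.5/23.8 = 1 - 0.39916 = 0.60084
alpha = 1.333333 * 0.60084
= 0.8011


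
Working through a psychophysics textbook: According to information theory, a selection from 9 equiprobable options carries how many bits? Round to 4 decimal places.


H = log2(n)
H = log2(9)
= 3.1699


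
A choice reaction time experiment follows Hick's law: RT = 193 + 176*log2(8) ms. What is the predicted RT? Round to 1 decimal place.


RT = 193 + 176 * log2(8)
log2(8) = 3.0
RT = 193 + 176 * 3.0
= 193 + 528.0
= 721.0 ms


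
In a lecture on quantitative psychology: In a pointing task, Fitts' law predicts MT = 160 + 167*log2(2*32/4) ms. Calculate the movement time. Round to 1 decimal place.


MT = 160 + 167 * log2(2*32/4)
2D/W = 16.0
log2(16.0) = 4.0
MT = 160 + 167 * 4.0
= 828.0 ms


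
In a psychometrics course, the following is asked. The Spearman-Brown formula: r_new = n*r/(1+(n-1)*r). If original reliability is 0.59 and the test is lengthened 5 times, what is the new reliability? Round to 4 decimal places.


r_new = n*r / (1 + (n-1)*r)
Numerator = 5 * 0.59 = 2.95
Denominator = 1 + 4 * 0.59 = 3.36
r_new = 2.95 / 3.36
= 0.8780


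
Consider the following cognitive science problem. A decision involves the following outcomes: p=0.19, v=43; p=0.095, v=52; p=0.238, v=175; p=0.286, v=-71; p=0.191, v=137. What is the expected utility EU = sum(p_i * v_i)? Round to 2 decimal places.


EU = sum(p_i * v_i)
0.19 * 43 = 8.17
0.095 * 52 = 4.94
0.238 * 175 = 41.65
0.286 * -71 = -20.306
0.191 * 137 = 26.167
EU = 8.17 + 4.94 + 41.65 + -20.306 + 26.167
= 60.62


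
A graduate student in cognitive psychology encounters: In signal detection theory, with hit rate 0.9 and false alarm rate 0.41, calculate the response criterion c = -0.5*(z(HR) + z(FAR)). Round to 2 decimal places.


c = -0.5 * (z(HR) + z(FAR))
z(0.9) = 1.2816
z(0.41) = -0.2275
c = -0.5 * (1.2816 + -0.2275)
= -0.5 * 1.0541
= -0.53


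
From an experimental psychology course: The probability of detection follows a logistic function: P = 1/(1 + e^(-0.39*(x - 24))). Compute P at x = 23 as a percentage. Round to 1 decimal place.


P(x) = 1/(1 + e^(-0.39*(23 - 24)))
Exponent = -0.39 * -1 = 0.39
e^(0.39) = 1.476981
P = 1/(1 + 1.476981) = 0.403717
Percentage = 40.4


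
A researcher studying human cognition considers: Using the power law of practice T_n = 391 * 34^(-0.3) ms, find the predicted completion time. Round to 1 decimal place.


T_n = 391 * 34^(-0.3)
34^(-0.3) = 0.347181
T_n = 391 * 0.347181
= 135.7 ms


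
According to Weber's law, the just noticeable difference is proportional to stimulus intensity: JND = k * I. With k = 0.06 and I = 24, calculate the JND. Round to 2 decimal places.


JND = k * I
JND = 0.06 * 24
= 1.44


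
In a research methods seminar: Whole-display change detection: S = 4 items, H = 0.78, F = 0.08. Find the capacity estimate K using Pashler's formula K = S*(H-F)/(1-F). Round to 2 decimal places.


K = S * (H - F) / (1 - F)
H - F = 0.7
1 - F = 0.92
K = 4 * 0.7 / 0.92
= 3.04


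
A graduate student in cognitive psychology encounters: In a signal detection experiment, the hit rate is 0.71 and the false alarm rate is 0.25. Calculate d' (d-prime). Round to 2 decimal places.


d' = z(HR) - z(FAR)
z(0.71) = 0.5534
z(0.25) = -0.6745
d' = 0.5534 - -0.6745
= 1.23


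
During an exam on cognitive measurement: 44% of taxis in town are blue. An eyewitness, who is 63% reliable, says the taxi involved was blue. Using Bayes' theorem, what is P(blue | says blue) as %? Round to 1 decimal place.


P(blue | says blue) = P(says blue | blue)*P(blue) / [P(says blue | blue)*P(blue) + P(says blue | not blue)*P(not blue)]
Numerator = 0.63 * 0.44 = 0.2772
False identification = 0.37 * 0.56 = 0.2072
P = 0.2772 / (0.2772 + 0.2072)
= 0.2772 / 0.4844
As percentage = 57.2


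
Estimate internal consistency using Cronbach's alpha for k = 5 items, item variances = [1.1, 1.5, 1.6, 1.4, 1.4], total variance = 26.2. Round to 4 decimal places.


alpha = (k/(k-1)) * (1 - sum(s_i^2)/s_total^2)
sum(item variances) = 7.0
k/(k-1) = 5/4 = 1.25
1 - 7.0/26.2 = 1 - 0.267176 = 0.732824
alpha = 1.25 * 0.732824
= 0.9160


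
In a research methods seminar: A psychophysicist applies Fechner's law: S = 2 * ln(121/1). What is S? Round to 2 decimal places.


S = 2 * ln(121/1)
I/I0 = 121.0
ln(121.0) = 4.7958
S = 2 * 4.7958
= 9.59


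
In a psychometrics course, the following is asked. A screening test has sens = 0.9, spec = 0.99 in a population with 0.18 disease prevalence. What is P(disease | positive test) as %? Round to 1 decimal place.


PPV = (sens * prev) / (sens * prev + (1-spec) * (1-prev))
Numerator = 0.9 * 0.18 = 0.162
P(positive and no disease) = (1 - spec) * (1 - prev) = (1 - 0.99) * (1 - 0.18) = 0.0082
Denominator = 0.162 + 0.0082 = 0.1702
PPV = 0.162 / 0.1702 = 0.951821
As percentage = 95.2


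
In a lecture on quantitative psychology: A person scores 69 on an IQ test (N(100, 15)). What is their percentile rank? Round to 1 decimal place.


z = (IQ - mean) / SD
z = (69 - 100) / 15 = -2.0667
Percentile = Phi(-2.0667) * 100
Phi(-2.0667) = 0.019381
= 1.9


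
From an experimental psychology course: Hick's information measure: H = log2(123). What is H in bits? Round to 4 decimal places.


H = log2(n)
H = log2(123)
= 6.9425


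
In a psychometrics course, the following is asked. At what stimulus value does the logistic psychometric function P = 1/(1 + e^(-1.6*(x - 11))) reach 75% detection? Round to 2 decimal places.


At P = 0.75: 0.75 = 1/(1 + e^(-k*(x-x0)))
Solving: e^(-k*(x-x0)) = 1/3
x = x0 + ln(3)/k
ln(3) = 1.0986
x = 11 + 1.0986/1.6
= 11 + 0.6866
= 11.69


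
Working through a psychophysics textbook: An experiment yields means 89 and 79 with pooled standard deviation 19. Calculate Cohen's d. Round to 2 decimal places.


Cohen's d = (M1 - M2) / S_pooled
= (89 - 79) / 19
= 10 / 19
= 0.53


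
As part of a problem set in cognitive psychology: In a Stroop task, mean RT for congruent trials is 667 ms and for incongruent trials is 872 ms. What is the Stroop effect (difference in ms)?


Stroop effect = RT(incongruent) - RT(congruent)
= 872 - 667
= 205 ms


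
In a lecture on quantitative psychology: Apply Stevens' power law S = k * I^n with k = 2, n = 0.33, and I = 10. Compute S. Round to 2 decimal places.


S = 2 * 10^0.33
10^0.33 = 2.138
S = 2 * 2.138
= 4.28


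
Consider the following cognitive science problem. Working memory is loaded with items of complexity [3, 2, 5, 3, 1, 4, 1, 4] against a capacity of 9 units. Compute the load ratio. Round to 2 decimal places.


Total complexity = 3 + 2 + 5 + 3 + 1 + 4 + 1 + 4 = 23
Load = total / capacity = 23 / 9
= 2.56


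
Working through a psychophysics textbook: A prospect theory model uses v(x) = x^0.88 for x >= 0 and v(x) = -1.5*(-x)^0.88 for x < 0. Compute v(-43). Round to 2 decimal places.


Since x = -43 < 0, use v(x) = -lambda*(-x)^alpha
(-x) = 43
43^0.88 = 27.3812
v(-43) = -1.5 * 27.3812
= -41.07


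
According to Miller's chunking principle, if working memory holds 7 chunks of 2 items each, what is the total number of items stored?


Total items = chunks * items_per_chunk
= 7 * 2
= 14


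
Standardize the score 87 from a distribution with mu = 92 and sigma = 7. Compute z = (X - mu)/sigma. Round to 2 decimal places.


z = (X - mu) / sigma
= (87 - 92) / 7
= -5 / 7
= -0.71


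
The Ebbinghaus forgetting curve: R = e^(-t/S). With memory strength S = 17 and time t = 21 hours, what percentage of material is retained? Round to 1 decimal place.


R = e^(-t/S)
-t/S = -21/17 = -1.235294
R = e^(-1.235294) = 0.290749
Percentage = 0.290749 * 100
= 29.1


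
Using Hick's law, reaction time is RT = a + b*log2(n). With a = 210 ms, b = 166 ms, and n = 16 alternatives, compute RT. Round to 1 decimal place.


RT = 210 + 166 * log2(16)
log2(16) = 4.0
RT = 210 + 166 * 4.0
= 210 + 664.0
= 874.0 ms


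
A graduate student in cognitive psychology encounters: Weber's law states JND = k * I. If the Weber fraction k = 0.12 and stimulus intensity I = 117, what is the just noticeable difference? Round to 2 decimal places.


JND = k * I
JND = 0.12 * 117
= 14.04


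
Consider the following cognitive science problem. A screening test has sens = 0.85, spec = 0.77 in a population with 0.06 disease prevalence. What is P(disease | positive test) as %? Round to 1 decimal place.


PPV = (sens * prev) / (sens * prev + (1-spec) * (1-prev))
Numerator = 0.85 * 0.06 = 0.051
P(positive and no disease) = (1 - spec) * (1 - prev) = (1 - 0.77) * (1 - 0.06) = 0.2162
Denominator = 0.051 + 0.2162 = 0.2672
PPV = 0.051 / 0.2672 = 0.190868
As percentage = 19.1


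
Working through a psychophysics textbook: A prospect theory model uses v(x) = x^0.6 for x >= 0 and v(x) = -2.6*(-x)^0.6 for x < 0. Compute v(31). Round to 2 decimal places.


Since x = 31 >= 0, use v(x) = x^0.6
31^0.6 = 7.849
v(31) = 7.85


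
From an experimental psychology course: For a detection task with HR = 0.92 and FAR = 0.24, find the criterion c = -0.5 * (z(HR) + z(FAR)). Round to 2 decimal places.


c = -0.5 * (z(HR) + z(FAR))
z(0.92) = 1.4051
z(0.24) = -0.7063
c = -0.5 * (1.4051 + -0.7063)
= -0.5 * 0.6988
= -0.35


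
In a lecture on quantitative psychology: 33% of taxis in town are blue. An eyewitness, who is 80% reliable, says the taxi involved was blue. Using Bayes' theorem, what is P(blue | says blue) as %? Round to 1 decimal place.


P(blue | says blue) = P(says blue | blue)*P(blue) / [P(says blue | blue)*P(blue) + P(says blue | not blue)*P(not blue)]
Numerator = 0.8 * 0.33 = 0.264
False identification = 0.2 * 0.67 = 0.134
P = 0.264 / (0.264 + 0.134)
= 0.264 / 0.398
As percentage = 66.3


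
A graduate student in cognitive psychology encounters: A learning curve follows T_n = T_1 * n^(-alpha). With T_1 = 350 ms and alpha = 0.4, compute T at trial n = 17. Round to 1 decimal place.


T_n = 350 * 17^(-0.4)
17^(-0.4) = 0.321974
T_n = 350 * 0.321974
= 112.7 ms


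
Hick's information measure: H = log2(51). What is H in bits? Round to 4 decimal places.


H = log2(n)
H = log2(51)
= 5.6724


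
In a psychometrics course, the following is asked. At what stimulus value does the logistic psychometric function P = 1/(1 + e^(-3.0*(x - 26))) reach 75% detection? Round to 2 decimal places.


At P = 0.75: 0.75 = 1/(1 + e^(-k*(x-x0)))
Solving: e^(-k*(x-x0)) = 1/3
x = x0 + ln(3)/k
ln(3) = 1.0986
x = 26 + 1.0986/3.0
= 26 + 0.3662
= 26.37


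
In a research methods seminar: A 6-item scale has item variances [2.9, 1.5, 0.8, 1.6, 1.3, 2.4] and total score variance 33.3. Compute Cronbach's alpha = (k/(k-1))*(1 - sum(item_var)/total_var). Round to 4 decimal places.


alpha = (k/(k-1)) * (1 - sum(s_i^2)/s_total^2)
sum(item variances) = 10.5
k/(k-1) = 6/5 = 1.2
1 - 10.5/33.3 = 1 - 0.315315 = 0.684685
alpha = 1.2 * 0.684685
= 0.8216


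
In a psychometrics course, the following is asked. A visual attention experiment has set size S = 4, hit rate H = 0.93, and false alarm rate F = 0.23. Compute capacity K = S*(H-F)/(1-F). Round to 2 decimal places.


K = S * (H - F) / (1 - F)
H - F = 0.7
1 - F = 0.77
K = 4 * 0.7 / 0.77
= 3.64


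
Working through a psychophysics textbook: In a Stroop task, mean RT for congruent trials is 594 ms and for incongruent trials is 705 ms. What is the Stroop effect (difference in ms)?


Stroop effect = RT(incongruent) - RT(congruent)
= 705 - 594
= 111 ms


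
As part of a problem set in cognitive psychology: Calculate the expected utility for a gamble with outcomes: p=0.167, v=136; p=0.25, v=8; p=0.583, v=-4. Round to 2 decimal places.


EU = sum(p_i * v_i)
0.167 * 136 = 22.712
0.25 * 8 = 2.0
0.583 * -4 = -2.332
EU = 22.712 + 2.0 + -2.332
= 22.38


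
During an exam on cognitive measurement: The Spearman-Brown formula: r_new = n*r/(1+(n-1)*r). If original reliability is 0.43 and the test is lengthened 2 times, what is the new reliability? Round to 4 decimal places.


r_new = n*r / (1 + (n-1)*r)
Numerator = 2 * 0.43 = 0.86
Denominator = 1 + 1 * 0.43 = 1.43
r_new = 0.86 / 1.43
= 0.6014


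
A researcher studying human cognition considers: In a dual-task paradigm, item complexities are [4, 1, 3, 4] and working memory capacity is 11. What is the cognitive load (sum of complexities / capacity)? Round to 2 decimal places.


Total complexity = 4 + 1 + 3 + 4 = 12
Load = total / capacity = 12 / 11
= 1.09


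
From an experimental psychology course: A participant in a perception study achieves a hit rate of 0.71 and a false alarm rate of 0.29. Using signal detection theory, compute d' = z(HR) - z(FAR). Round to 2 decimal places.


d' = z(HR) - z(FAR)
z(0.71) = 0.5534
z(0.29) = -0.5534
d' = 0.5534 - -0.5534
= 1.11


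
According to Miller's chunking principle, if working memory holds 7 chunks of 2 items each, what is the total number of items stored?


Total items = chunks * items_per_chunk
= 7 * 2
= 14


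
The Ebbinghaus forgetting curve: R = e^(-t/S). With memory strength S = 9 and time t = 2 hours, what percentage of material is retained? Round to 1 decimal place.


R = e^(-t/S)
-t/S = -2/9 = -0.222222
R = e^(-0.222222) = 0.800738
Percentage = 0.800738 * 100
= 80.1


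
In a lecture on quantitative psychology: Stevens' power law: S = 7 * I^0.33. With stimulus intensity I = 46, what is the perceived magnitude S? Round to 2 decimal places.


S = 7 * 46^0.33
46^0.33 = 3.5376
S = 7 * 3.5376
= 24.76


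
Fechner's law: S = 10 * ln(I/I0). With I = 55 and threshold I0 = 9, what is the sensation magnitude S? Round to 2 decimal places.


S = 10 * ln(55/9)
I/I0 = 6.111111
ln(6.111111) = 1.8101
S = 10 * 1.8101
= 18.10


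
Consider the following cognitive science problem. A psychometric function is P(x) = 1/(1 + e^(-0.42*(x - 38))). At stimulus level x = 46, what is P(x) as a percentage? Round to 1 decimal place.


P(x) = 1/(1 + e^(-0.42*(46 - 38)))
Exponent = -0.42 * 8 = -3.36
e^(-3.36) = 0.034735
P = 1/(1 + 0.034735) = 0.966431
Percentage = 96.6


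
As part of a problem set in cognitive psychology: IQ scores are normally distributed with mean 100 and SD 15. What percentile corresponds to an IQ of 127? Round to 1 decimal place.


z = (IQ - mean) / SD
z = (127 - 100) / 15 = 1.8
Percentile = Phi(1.8) * 100
Phi(1.8) = 0.96407
= 96.4


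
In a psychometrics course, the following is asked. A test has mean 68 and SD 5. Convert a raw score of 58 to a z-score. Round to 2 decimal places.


z = (X - mu) / sigma
= (58 - 68) / 5
= -10 / 5
= -2.00


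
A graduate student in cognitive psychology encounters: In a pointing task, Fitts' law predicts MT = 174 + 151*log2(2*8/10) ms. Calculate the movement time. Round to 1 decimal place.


MT = 174 + 151 * log2(2*8/10)
2D/W = 1.6
log2(1.6) = 0.6781
MT = 174 + 151 * 0.6781
= 276.4 ms


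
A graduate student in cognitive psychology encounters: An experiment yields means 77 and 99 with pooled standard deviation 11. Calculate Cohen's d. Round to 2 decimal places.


Cohen's d = (M1 - M2) / S_pooled
= (77 - 99) / 11
= -22 / 11
= -2.00


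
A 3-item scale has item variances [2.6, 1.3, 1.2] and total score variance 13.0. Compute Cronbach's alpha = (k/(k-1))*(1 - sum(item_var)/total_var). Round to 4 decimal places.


alpha = (k/(k-1)) * (1 - sum(s_i^2)/s_total^2)
sum(item variances) = 5.1
k/(k-1) = 3/2 = 1.5
1 - 5.1/13.0 = 1 - 0.392308 = 0.607692
alpha = 1.5 * 0.607692
= 0.9115


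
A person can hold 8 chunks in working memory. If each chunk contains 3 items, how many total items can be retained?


Total items = chunks * items_per_chunk
= 8 * 3
= 24


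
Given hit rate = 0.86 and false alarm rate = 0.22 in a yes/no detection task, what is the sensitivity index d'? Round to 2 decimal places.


d' = z(HR) - z(FAR)
z(0.86) = 1.0803
z(0.22) = -0.7722
d' = 1.0803 - -0.7722
= 1.85


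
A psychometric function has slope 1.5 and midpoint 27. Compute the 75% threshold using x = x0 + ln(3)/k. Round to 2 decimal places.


At P = 0.75: 0.75 = 1/(1 + e^(-k*(x-x0)))
Solving: e^(-k*(x-x0)) = 1/3
x = x0 + ln(3)/k
ln(3) = 1.0986
x = 27 + 1.0986/1.5
= 27 + 0.7324
= 27.73


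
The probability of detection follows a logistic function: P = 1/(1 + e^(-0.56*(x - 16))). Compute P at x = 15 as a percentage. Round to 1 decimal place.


P(x) = 1/(1 + e^(-0.56*(15 - 16)))
Exponent = -0.56 * -1 = 0.56
e^(0.56) = 1.750673
P = 1/(1 + 1.750673) = 0.363547
Percentage = 36.4


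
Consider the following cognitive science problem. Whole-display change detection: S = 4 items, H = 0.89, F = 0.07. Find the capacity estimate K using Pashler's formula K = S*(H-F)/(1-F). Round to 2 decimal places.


K = S * (H - F) / (1 - F)
H - F = 0.82
1 - F = 0.93
K = 4 * 0.82 / 0.93
= 3.53


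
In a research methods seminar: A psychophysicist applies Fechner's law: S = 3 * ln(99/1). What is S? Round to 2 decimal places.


S = 3 * ln(99/1)
I/I0 = 99.0
ln(99.0) = 4.5951
S = 3 * 4.5951
= 13.79


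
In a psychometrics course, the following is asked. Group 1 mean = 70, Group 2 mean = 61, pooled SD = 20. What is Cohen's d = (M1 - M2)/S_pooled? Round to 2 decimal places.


Cohen's d = (M1 - M2) / S_pooled
= (70 - 61) / 20
= 9 / 20
= 0.45


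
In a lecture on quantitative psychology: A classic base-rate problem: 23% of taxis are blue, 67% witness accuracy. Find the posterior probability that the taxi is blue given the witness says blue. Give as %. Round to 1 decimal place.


P(blue | says blue) = P(says blue | blue)*P(blue) / [P(says blue | blue)*P(blue) + P(says blue | not blue)*P(not blue)]
Numerator = 0.67 * 0.23 = 0.1541
False identification = 0.33 * 0.77 = 0.2541
P = 0.1541 / (0.1541 + 0.2541)
= 0.1541 / 0.4082
As percentage = 37.8


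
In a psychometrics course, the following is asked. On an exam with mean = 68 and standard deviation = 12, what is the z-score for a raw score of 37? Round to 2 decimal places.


z = (X - mu) / sigma
= (37 - 68) / 12
= -31 / 12
= -2.58


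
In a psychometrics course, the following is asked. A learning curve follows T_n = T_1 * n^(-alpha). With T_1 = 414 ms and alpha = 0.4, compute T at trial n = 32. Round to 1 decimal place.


T_n = 414 * 32^(-0.4)
32^(-0.4) = 0.25
T_n = 414 * 0.25
= 103.5 ms


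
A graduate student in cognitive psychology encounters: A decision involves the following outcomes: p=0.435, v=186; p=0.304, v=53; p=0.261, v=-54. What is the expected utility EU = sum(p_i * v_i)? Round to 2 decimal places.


EU = sum(p_i * v_i)
0.435 * 186 = 80.91
0.304 * 53 = 16.112
0.261 * -54 = -14.094
EU = 80.91 + 16.112 + -14.094
= 82.93


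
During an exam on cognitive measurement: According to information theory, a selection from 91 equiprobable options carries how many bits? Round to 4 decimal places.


H = log2(n)
H = log2(91)
= 6.5078


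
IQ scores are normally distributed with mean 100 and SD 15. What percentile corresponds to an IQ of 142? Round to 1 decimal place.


z = (IQ - mean) / SD
z = (142 - 100) / 15 = 2.8
Percentile = Phi(2.8) * 100
Phi(2.8) = 0.997445
= 99.7


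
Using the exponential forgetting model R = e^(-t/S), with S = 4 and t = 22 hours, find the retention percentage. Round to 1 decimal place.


R = e^(-t/S)
-t/S = -22/4 = -5.5
R = e^(-5.5) = 0.004087
Percentage = 0.004087 * 100
= 0.4


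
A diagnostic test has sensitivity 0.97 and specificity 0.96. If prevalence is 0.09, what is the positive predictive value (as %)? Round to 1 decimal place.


PPV = (sens * prev) / (sens * prev + (1-spec) * (1-prev))
Numerator = 0.97 * 0.09 = 0.0873
P(positive and no disease) = (1 - spec) * (1 - prev) = (1 - 0.96) * (1 - 0.09) = 0.0364
Denominator = 0.0873 + 0.0364 = 0.1237
PPV = 0.0873 / 0.1237 = 0.70574
As percentage = 70.6


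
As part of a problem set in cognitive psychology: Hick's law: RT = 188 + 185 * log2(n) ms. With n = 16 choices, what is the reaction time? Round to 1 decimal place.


RT = 188 + 185 * log2(16)
log2(16) = 4.0
RT = 188 + 185 * 4.0
= 188 + 740.0
= 928.0 ms


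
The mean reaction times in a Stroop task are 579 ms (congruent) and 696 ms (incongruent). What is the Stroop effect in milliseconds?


Stroop effect = RT(incongruent) - RT(congruent)
= 696 - 579
= 117 ms


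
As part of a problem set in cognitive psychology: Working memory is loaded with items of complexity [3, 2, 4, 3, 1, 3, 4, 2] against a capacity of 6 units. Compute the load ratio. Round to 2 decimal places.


Total complexity = 3 + 2 + 4 + 3 + 1 + 3 + 4 + 2 = 22
Load = total / capacity = 22 / 6
= 3.67


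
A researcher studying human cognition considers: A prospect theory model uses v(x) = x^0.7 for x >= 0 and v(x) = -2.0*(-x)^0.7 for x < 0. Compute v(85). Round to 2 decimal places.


Since x = 85 >= 0, use v(x) = x^0.7
85^0.7 = 22.4178
v(85) = 22.42


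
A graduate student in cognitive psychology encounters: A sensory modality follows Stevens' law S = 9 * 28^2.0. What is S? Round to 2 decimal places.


S = 9 * 28^2.0
28^2.0 = 784.0
S = 9 * 784.0
= 7056.00


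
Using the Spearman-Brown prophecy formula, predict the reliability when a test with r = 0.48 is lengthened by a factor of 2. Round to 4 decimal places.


r_new = n*r / (1 + (n-1)*r)
Numerator = 2 * 0.48 = 0.96
Denominator = 1 + 1 * 0.48 = 1.48
r_new = 0.96 / 1.48
= 0.6486


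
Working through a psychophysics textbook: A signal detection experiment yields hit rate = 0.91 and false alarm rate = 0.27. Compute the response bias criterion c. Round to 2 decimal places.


c = -0.5 * (z(HR) + z(FAR))
z(0.91) = 1.3408
z(0.27) = -0.6128
c = -0.5 * (1.3408 + -0.6128)
= -0.5 * 0.728
= -0.36


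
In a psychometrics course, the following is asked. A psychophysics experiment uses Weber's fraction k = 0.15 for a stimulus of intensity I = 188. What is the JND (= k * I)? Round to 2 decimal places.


JND = k * I
JND = 0.15 * 188
= 28.20


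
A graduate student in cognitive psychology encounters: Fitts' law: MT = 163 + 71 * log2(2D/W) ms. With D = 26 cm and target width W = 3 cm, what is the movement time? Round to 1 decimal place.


MT = 163 + 71 * log2(2*26/3)
2D/W = 17.333333
log2(17.333333) = 4.1155
MT = 163 + 71 * 4.1155
= 455.2 ms


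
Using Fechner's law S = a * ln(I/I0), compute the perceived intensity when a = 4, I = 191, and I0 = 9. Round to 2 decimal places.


S = 4 * ln(191/9)
I/I0 = 21.222222
ln(21.222222) = 3.055
S = 4 * 3.055
= 12.22


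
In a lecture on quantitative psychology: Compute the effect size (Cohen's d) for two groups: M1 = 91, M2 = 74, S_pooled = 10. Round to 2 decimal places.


Cohen's d = (M1 - M2) / S_pooled
= (91 - 74) / 10
= 17 / 10
= 1.70


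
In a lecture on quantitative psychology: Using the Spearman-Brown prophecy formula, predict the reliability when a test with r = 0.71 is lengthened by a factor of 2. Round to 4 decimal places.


r_new = n*r / (1 + (n-1)*r)
Numerator = 2 * 0.71 = 1.42
Denominator = 1 + 1 * 0.71 = 1.71
r_new = 1.42 / 1.71
= 0.8304


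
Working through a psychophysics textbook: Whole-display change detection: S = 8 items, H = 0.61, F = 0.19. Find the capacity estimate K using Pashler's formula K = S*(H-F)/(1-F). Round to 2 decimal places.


K = S * (H - F) / (1 - F)
H - F = 0.42
1 - F = 0.81
K = 8 * 0.42 / 0.81
= 4.15


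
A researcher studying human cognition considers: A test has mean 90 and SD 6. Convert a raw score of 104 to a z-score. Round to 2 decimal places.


z = (X - mu) / sigma
= (104 - 90) / 6
= 14 / 6
= 2.33


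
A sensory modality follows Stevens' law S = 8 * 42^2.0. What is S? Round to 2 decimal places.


S = 8 * 42^2.0
42^2.0 = 1764.0
S = 8 * 1764.0
= 14112.00


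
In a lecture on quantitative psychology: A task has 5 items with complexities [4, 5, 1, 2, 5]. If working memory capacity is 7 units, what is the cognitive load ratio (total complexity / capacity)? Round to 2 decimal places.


Total complexity = 4 + 5 + 1 + 2 + 5 = 17
Load = total / capacity = 17 / 7
= 2.43


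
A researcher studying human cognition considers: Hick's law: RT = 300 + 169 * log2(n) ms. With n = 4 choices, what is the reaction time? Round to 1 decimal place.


RT = 300 + 169 * log2(4)
log2(4) = 2.0
RT = 300 + 169 * 2.0
= 300 + 338.0
= 638.0 ms


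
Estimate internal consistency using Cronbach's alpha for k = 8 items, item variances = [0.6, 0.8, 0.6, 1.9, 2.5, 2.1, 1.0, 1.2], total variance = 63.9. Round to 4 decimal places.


alpha = (k/(k-1)) * (1 - sum(s_i^2)/s_total^2)
sum(item variances) = 10.7
k/(k-1) = 8/7 = 1.142857
1 - 10.7/63.9 = 1 - 0.167449 = 0.832551
alpha = 1.142857 * 0.832551
= 0.9515


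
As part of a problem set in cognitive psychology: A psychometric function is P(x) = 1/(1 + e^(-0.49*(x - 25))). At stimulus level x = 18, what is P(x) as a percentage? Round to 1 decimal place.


P(x) = 1/(1 + e^(-0.49*(18 - 25)))
Exponent = -0.49 * -7 = 3.43
e^(3.43) = 30.876643
P = 1/(1 + 30.876643) = 0.031371
Percentage = 3.1


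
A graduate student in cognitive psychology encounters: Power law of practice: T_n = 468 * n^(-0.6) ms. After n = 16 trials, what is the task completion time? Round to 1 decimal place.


T_n = 468 * 16^(-0.6)
16^(-0.6) = 0.189465
T_n = 468 * 0.189465
= 88.7 ms


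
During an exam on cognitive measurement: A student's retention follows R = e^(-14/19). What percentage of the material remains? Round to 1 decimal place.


R = e^(-t/S)
-t/S = -14/19 = -0.736842
R = e^(-0.736842) = 0.478623
Percentage = 0.478623 * 100
= 47.9


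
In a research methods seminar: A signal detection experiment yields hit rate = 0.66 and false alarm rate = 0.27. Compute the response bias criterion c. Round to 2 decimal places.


c = -0.5 * (z(HR) + z(FAR))
z(0.66) = 0.4125
z(0.27) = -0.6128
c = -0.5 * (0.4125 + -0.6128)
= -0.5 * -0.2003
= 0.10


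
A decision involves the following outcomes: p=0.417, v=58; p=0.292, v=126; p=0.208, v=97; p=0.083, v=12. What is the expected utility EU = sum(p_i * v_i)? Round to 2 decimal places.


EU = sum(p_i * v_i)
0.417 * 58 = 24.186
0.292 * 126 = 36.792
0.208 * 97 = 20.176
0.083 * 12 = 0.996
EU = 24.186 + 36.792 + 20.176 + 0.996
= 82.15


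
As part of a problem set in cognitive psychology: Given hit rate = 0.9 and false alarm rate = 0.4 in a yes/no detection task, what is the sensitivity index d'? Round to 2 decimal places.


d' = z(HR) - z(FAR)
z(0.9) = 1.2816
z(0.4) = -0.2533
d' = 1.2816 - -0.2533
= 1.53


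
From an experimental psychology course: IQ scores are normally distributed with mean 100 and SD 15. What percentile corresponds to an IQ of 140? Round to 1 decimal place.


z = (IQ - mean) / SD
z = (140 - 100) / 15 = 2.6667
Percentile = Phi(2.6667) * 100
Phi(2.6667) = 0.99617
= 99.6


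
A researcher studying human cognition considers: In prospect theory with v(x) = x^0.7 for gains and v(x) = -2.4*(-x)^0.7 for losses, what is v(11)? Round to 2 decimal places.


Since x = 11 >= 0, use v(x) = x^0.7
11^0.7 = 5.3577
v(11) = 5.36


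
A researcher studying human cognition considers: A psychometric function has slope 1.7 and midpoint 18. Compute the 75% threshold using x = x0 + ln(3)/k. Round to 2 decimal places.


At P = 0.75: 0.75 = 1/(1 + e^(-k*(x-x0)))
Solving: e^(-k*(x-x0)) = 1/3
x = x0 + ln(3)/k
ln(3) = 1.0986
x = 18 + 1.0986/1.7
= 18 + 0.6462
= 18.65


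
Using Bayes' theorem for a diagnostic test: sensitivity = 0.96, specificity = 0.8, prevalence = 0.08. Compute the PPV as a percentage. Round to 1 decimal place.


PPV = (sens * prev) / (sens * prev + (1-spec) * (1-prev))
Numerator = 0.96 * 0.08 = 0.0768
P(positive and no disease) = (1 - spec) * (1 - prev) = (1 - 0.8) * (1 - 0.08) = 0.184
Denominator = 0.0768 + 0.184 = 0.2608
PPV = 0.0768 / 0.2608 = 0.294479
As percentage = 29.4


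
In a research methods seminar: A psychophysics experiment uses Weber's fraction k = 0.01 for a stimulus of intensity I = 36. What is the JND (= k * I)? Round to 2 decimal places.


JND = k * I
JND = 0.01 * 36
= 0.36


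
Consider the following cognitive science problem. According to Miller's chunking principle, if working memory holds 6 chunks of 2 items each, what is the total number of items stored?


Total items = chunks * items_per_chunk
= 6 * 2
= 12


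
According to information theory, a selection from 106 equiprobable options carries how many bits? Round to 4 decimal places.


H = log2(n)
H = log2(106)
= 6.7279


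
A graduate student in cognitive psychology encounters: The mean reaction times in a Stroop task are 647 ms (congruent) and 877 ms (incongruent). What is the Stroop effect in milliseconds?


Stroop effect = RT(incongruent) - RT(congruent)
= 877 - 647
= 230 ms


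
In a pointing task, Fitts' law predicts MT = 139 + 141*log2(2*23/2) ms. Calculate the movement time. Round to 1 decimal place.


MT = 139 + 141 * log2(2*23/2)
2D/W = 23.0
log2(23.0) = 4.5236
MT = 139 + 141 * 4.5236
= 776.8 ms


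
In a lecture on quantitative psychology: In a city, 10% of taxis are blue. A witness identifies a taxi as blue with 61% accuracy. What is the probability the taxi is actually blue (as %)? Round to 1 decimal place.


P(blue | says blue) = P(says blue | blue)*P(blue) / [P(says blue | blue)*P(blue) + P(says blue | not blue)*P(not blue)]
Numerator = 0.61 * 0.1 = 0.061
False identification = 0.39 * 0.9 = 0.351
P = 0.061 / (0.061 + 0.351)
= 0.061 / 0.412
As percentage = 14.8


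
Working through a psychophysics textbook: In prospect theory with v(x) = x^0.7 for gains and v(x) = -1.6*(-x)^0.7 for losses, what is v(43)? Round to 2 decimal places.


Since x = 43 >= 0, use v(x) = x^0.7
43^0.7 = 13.9132
v(43) = 13.91


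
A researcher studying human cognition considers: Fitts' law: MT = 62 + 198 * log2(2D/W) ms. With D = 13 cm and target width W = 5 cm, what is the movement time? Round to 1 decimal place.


MT = 62 + 198 * log2(2*13/5)
2D/W = 5.2
log2(5.2) = 2.3785
MT = 62 + 198 * 2.3785
= 532.9 ms


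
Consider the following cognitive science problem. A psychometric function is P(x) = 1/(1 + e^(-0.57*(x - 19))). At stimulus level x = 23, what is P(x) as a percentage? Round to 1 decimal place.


P(x) = 1/(1 + e^(-0.57*(23 - 19)))
Exponent = -0.57 * 4 = -2.28
e^(-2.28) = 0.102284
P = 1/(1 + 0.102284) = 0.907207
Percentage = 90.7


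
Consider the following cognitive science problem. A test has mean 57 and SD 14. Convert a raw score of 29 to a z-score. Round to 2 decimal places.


z = (X - mu) / sigma
= (29 - 57) / 14
= -28 / 14
= -2.00


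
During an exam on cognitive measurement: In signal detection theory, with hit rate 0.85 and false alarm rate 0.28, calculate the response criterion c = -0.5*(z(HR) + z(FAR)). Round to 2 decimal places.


c = -0.5 * (z(HR) + z(FAR))
z(0.85) = 1.0364
z(0.28) = -0.5828
c = -0.5 * (1.0364 + -0.5828)
= -0.5 * 0.4536
= -0.23


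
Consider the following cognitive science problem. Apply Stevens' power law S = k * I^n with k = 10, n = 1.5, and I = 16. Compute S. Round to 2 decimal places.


S = 10 * 16^1.5
16^1.5 = 64.0
S = 10 * 64.0
= 640.00


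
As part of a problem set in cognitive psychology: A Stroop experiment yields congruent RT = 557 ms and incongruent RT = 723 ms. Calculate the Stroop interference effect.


Stroop effect = RT(incongruent) - RT(congruent)
= 723 - 557
= 166 ms


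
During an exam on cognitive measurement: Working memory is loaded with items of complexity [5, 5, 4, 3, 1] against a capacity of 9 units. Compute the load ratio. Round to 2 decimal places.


Total complexity = 5 + 5 + 4 + 3 + 1 = 18
Load = total / capacity = 18 / 9
= 2.00


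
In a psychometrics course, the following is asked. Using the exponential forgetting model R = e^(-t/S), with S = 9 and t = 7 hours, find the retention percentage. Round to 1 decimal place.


R = e^(-t/S)
-t/S = -7/9 = -0.777778
R = e^(-0.777778) = 0.459426
Percentage = 0.459426 * 100
= 45.9


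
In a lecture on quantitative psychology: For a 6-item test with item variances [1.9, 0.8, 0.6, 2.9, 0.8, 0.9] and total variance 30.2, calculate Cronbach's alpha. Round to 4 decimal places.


alpha = (k/(k-1)) * (1 - sum(s_i^2)/s_total^2)
sum(item variances) = 7.9
k/(k-1) = 6/5 = 1.2
1 - 7.9/30.2 = 1 - 0.261589 = 0.738411
alpha = 1.2 * 0.738411
= 0.8861


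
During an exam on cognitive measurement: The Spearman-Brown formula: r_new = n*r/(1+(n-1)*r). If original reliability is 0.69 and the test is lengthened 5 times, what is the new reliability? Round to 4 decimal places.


r_new = n*r / (1 + (n-1)*r)
Numerator = 5 * 0.69 = 3.45
Denominator = 1 + 4 * 0.69 = 3.76
r_new = 3.45 / 3.76
= 0.9176


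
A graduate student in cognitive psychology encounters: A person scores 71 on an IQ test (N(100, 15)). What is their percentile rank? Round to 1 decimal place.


z = (IQ - mean) / SD
z = (71 - 100) / 15 = -1.9333
Percentile = Phi(-1.9333) * 100
Phi(-1.9333) = 0.0266
= 2.7


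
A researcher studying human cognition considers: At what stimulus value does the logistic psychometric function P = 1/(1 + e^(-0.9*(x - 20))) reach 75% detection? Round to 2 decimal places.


At P = 0.75: 0.75 = 1/(1 + e^(-k*(x-x0)))
Solving: e^(-k*(x-x0)) = 1/3
x = x0 + ln(3)/k
ln(3) = 1.0986
x = 20 + 1.0986/0.9
= 20 + 1.2207
= 21.22


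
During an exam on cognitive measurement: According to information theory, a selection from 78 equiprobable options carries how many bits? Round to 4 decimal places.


H = log2(n)
H = log2(78)
= 6.2854


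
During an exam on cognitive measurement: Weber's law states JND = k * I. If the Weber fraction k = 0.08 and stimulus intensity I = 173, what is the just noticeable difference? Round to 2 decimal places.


JND = k * I
JND = 0.08 * 173
= 13.84


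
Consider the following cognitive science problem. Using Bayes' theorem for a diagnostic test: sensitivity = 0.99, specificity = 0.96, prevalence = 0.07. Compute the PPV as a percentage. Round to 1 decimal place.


PPV = (sens * prev) / (sens * prev + (1-spec) * (1-prev))
Numerator = 0.99 * 0.07 = 0.0693
P(positive and no disease) = (1 - spec) * (1 - prev) = (1 - 0.96) * (1 - 0.07) = 0.0372
Denominator = 0.0693 + 0.0372 = 0.1065
PPV = 0.0693 / 0.1065 = 0.650704
As percentage = 65.1


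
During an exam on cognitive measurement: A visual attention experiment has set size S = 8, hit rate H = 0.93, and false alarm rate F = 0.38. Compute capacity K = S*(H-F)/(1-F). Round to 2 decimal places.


K = S * (H - F) / (1 - F)
H - F = 0.55
1 - F = 0.62
K = 8 * 0.55 / 0.62
= 7.10


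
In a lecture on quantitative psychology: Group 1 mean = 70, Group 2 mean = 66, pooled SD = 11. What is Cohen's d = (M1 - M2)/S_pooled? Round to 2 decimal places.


Cohen's d = (M1 - M2) / S_pooled
= (70 - 66) / 11
= 4 / 11
= 0.36


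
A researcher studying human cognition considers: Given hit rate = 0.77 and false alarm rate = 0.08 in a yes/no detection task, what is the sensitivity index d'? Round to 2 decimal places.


d' = z(HR) - z(FAR)
z(0.77) = 0.7388
z(0.08) = -1.4051
d' = 0.7388 - -1.4051
= 2.14


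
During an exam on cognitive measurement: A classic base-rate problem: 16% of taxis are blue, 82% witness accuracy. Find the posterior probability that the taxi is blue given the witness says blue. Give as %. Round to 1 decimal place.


P(blue | says blue) = P(says blue | blue)*P(blue) / [P(says blue | blue)*P(blue) + P(says blue | not blue)*P(not blue)]
Numerator = 0.82 * 0.16 = 0.1312
False identification = 0.18 * 0.84 = 0.1512
P = 0.1312 / (0.1312 + 0.1512)
= 0.1312 / 0.2824
As percentage = 46.5


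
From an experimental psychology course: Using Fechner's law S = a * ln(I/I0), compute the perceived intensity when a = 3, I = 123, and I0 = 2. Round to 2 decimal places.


S = 3 * ln(123/2)
I/I0 = 61.5
ln(61.5) = 4.119
S = 3 * 4.119
= 12.36


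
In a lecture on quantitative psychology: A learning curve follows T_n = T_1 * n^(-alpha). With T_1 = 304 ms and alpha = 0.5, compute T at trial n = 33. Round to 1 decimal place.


T_n = 304 * 33^(-0.5)
33^(-0.5) = 0.174078
T_n = 304 * 0.174078
= 52.9 ms


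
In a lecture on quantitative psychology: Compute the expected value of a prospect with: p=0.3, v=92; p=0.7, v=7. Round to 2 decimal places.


EU = sum(p_i * v_i)
0.3 * 92 = 27.6
0.7 * 7 = 4.9
EU = 27.6 + 4.9
= 32.50


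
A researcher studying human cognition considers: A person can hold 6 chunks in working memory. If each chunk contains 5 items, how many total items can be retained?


Total items = chunks * items_per_chunk
= 6 * 5
= 30


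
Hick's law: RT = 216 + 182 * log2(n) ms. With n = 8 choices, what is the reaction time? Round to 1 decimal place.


RT = 216 + 182 * log2(8)
log2(8) = 3.0
RT = 216 + 182 * 3.0
= 216 + 546.0
= 762.0 ms


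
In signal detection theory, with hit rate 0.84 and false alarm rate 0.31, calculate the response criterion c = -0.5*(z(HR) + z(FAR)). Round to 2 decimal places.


c = -0.5 * (z(HR) + z(FAR))
z(0.84) = 0.9945
z(0.31) = -0.4959
c = -0.5 * (0.9945 + -0.4959)
= -0.5 * 0.4986
= -0.25
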